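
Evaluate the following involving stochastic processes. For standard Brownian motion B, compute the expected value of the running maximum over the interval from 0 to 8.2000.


E(max B(s)) = sqrt(2t/pi)
= sqrt(2*8.2000/pi)
= sqrt(5.2203)
= 2.2848

2.2848


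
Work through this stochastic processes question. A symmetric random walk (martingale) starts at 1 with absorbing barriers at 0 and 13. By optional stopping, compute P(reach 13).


By optional stopping theorem: E(M at tau) = M(0) = 1
P(hit 13)*13 + P(hit 0)*0 = 1
P(hit 13) = (1 - 0)/(13 - 0) = 1/13 = 0.0769

0.0769


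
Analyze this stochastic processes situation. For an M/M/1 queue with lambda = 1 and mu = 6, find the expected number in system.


rho = 1/6 = 0.1667
L = rho/(1-rho)
= 0.1667/0.8333
= 0.2000

0.2000


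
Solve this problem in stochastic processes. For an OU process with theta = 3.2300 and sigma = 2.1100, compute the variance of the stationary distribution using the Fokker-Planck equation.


Stationary variance = sigma^2 / (2*theta)
= 2.1100^2 / (2*3.2300)
= 4.4521 / 6.4600
= 0.6892

0.6892


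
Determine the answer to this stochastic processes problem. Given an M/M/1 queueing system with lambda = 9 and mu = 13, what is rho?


rho = lambda/mu
= 9/13
= 0.6923

0.6923


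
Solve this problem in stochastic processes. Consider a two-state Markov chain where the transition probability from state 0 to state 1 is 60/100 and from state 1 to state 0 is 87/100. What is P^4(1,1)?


Computing P^4 by matrix multiplication.
P = [[0.4000, 0.6000], [0.8700, 0.1300]]
After raising P to the power 4:
P^4(1,1) = 0.4370

0.4370


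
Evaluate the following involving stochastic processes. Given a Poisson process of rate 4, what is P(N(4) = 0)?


P(N(t)=k) = (lambda*t)^k * exp(-lambda*t) / k!
lambda*t = 16
= 16^0 * exp(-16) / 0!
= 1 * 1.1254e-07 / 1
= 1.1254e-07

1.1254e-07


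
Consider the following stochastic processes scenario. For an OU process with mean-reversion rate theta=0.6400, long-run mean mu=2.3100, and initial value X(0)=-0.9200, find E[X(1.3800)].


E[X(t)] = mu + (X(0) - mu)*exp(-theta*t)
= 2.3100 + (-0.9200 - 2.3100)*exp(-0.6400*1.3800)
= 2.3100 + -3.2300 * 0.4135
= 0.9745

0.9745


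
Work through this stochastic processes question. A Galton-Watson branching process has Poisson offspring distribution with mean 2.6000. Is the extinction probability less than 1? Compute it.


Since mu = 2.6000 > 1, extinction prob q < 1.
Solve s = exp(mu*(s-1)) iteratively.
q = 0.0951

0.0951


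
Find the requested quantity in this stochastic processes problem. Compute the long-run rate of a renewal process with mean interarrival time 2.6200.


Long-run renewal rate = 1/E(X)
= 1/2.6200
= 0.3817

0.3817


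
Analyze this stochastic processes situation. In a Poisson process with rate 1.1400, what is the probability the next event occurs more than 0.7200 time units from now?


P(X > t) = exp(-lambda * t)
= exp(-1.1400 * 0.7200)
= exp(-0.8208) = 0.4401

0.4401


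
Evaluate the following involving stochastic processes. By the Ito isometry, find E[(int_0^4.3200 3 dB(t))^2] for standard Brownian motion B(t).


By Ito isometry: E[(int f dB)^2] = int f^2 dt
= 3^2 * 4.3200
= 9 * 4.3200 = 38.8800

38.8800


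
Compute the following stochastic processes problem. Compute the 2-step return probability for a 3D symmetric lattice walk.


P(return in 2 steps) = P(reverse first step) = 1/(2d)
= 1/6
= 0.1667

0.1667


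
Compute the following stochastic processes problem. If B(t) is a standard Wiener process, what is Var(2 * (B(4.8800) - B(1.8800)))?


Var(alpha*(B(t)-B(s))) = alpha^2 * (t-s)
= 2^2 * (4.8800 - 1.8800)
= 4 * 3.0000
= 12.0000

12.0000


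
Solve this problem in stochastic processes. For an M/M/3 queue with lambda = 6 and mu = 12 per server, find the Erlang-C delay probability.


a = lambda/mu = 0.5000
rho = a/c = 0.1667
Erlang-C formula applied:
C(c,a) = 0.0152

0.0152


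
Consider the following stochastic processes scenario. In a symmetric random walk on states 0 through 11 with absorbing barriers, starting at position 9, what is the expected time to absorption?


For symmetric RW on 0,...,N with absorbing barriers, E(i) = i*(N-i)
E(9) = 9 * 2 = 18

18


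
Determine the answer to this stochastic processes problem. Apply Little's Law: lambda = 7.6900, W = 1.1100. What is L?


Little's Law: L = lambda * W
= 7.6900 * 1.1100
= 8.5359

8.5359


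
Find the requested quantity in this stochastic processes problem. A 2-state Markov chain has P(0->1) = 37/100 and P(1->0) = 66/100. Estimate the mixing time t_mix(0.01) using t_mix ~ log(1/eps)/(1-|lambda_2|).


lambda_2 = |1 - p01 - p10| = |1 - 0.3700 - 0.6600| = 0.0300
t_mix ~ log(1/eps)/(1 - |lambda_2|)
= log(100)/(1 - 0.0300) = 4.6052/0.9700
= 4.7476

4.7476


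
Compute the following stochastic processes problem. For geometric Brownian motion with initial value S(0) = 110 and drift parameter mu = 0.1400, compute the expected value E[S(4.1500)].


E[S(t)] = S(0) * exp(mu * t)
= 110 * exp(0.1400 * 4.1500)
= 110 * 1.7878
= 196.6608

196.6608


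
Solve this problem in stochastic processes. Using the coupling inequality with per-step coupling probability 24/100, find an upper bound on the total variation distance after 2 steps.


TV distance bound <= (1-delta)^n
= (1 - 0.2400)^2
= 0.7600^2
= 0.5776

0.5776


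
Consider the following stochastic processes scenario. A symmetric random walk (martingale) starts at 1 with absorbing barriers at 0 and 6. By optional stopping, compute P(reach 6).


By optional stopping theorem: E(M at tau) = M(0) = 1
P(hit 6)*6 + P(hit 0)*0 = 1
P(hit 6) = (1 - 0)/(6 - 0) = 1/6 = 0.1667

0.1667


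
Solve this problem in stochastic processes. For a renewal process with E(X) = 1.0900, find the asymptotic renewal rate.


Long-run renewal rate = 1/E(X)
= 1/1.0900
= 0.9174

0.9174


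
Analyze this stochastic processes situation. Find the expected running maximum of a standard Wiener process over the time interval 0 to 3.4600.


E(max B(s)) = sqrt(2t/pi)
= sqrt(2*3.4600/pi)
= sqrt(2.2027)
= 1.4842

1.4842


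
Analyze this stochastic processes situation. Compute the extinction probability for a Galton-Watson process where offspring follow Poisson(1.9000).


Since mu = 1.9000 > 1, extinction prob q < 1.
Solve s = exp(mu*(s-1)) iteratively.
q = 0.2328

0.2328


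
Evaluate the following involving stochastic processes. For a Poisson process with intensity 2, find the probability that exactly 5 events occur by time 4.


P(N(t)=k) = (lambda*t)^k * exp(-lambda*t) / k!
lambda*t = 8
= 8^5 * exp(-8) / 5!
= 32768 * 3.3546e-04 / 120
= 0.0916

0.0916


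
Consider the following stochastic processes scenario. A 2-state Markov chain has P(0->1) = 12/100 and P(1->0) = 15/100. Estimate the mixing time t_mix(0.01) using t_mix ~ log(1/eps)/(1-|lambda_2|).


lambda_2 = |1 - p01 - p10| = |1 - 0.1200 - 0.1500| = 0.7300
t_mix ~ log(1/eps)/(1 - |lambda_2|)
= log(100)/(1 - 0.7300) = 4.6052/0.2700
= 17.0562

17.0562


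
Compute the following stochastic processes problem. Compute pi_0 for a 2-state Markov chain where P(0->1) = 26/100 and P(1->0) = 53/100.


Stationary distribution: pi_0 = p10/(p01+p10), pi_1 = p01/(p01+p10)
p01 = 0.2600, p10 = 0.5300
pi_0 = 0.6709

0.6709


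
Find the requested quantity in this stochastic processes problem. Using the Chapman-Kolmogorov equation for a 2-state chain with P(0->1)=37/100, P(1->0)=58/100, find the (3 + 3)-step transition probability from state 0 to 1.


P^6 = P^3 * P^3
Computing via matrix multiplication of the transition matrix.
Entry (0,1) of P^6 = 0.3895

0.3895


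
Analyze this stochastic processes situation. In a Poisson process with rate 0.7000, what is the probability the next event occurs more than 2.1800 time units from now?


P(X > t) = exp(-lambda * t)
= exp(-0.7000 * 2.1800)
= exp(-1.5260) = 0.2174

0.2174


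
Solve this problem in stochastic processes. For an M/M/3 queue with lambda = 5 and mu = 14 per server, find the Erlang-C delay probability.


a = lambda/mu = 0.3571
rho = a/c = 0.1190
Erlang-C formula applied:
C(c,a) = 0.0060

0.0060


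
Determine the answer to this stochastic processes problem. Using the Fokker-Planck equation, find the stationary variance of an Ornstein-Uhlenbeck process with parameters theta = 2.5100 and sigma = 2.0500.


Stationary variance = sigma^2 / (2*theta)
= 2.0500^2 / (2*2.5100)
= 4.2025 / 5.0200
= 0.8372

0.8372


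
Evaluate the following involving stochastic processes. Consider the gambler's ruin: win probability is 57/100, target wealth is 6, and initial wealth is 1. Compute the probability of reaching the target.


Gambler's ruin formula:
r = q/p = 0.4300/0.5700 = 0.7544
P(win) = (1 - r^i)/(1 - r^N)
= (1 - 0.7544^1)/(1 - 0.7544^6)
= 0.3011

0.3011


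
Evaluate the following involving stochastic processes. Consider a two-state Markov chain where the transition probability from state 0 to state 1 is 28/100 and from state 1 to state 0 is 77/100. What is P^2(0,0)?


Computing P^2 by matrix multiplication.
P = [[0.7200, 0.2800], [0.7700, 0.2300]]
After raising P to the power 2:
P^2(0,0) = 0.7340

0.7340


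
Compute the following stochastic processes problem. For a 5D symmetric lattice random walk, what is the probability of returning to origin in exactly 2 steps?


P(return in 2 steps) = P(reverse first step) = 1/(2d)
= 1/10
= 0.1000

0.1000


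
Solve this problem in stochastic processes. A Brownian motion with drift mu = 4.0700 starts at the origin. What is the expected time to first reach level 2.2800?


Expected first passage time = a/mu
= 2.2800/4.0700
= 0.5602

0.5602


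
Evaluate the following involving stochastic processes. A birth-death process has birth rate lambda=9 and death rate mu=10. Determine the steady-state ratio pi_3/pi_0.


For birth-death process, pi_n/pi_0 = (lambda/mu)^n
= (9/10)^3
= 0.7290

0.7290


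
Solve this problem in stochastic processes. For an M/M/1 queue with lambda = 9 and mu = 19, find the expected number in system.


rho = 9/19 = 0.4737
L = rho/(1-rho)
= 0.4737/0.5263
= 0.9000

0.9000


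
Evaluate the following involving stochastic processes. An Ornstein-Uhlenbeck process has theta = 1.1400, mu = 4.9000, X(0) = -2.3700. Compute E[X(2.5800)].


E[X(t)] = mu + (X(0) - mu)*exp(-theta*t)
= 4.9000 + (-2.3700 - 4.9000)*exp(-1.1400*2.5800)
= 4.9000 + -7.2700 * 0.0528
= 4.5161

4.5161


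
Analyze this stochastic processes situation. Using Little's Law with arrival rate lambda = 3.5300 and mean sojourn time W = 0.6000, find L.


Little's Law: L = lambda * W
= 3.5300 * 0.6000
= 2.1180

2.1180


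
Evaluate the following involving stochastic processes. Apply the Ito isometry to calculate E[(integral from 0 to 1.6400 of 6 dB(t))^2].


By Ito isometry: E[(int f dB)^2] = int f^2 dt
= 6^2 * 1.6400
= 36 * 1.6400 = 59.0400

59.0400


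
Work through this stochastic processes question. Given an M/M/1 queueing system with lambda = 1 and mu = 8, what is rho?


rho = lambda/mu
= 1/8
= 0.1250

0.1250


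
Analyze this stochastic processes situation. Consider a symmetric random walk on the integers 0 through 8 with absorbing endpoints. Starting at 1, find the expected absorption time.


For symmetric RW on 0,...,N with absorbing barriers, E(i) = i*(N-i)
E(1) = 1 * 7 = 7

7


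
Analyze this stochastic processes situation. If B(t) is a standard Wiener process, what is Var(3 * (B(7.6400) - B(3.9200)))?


Var(alpha*(B(t)-B(s))) = alpha^2 * (t-s)
= 3^2 * (7.6400 - 3.9200)
= 9 * 3.7200
= 33.4800

33.4800


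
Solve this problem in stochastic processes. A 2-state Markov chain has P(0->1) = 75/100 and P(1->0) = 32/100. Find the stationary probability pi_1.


Stationary distribution: pi_0 = p10/(p01+p10), pi_1 = p01/(p01+p10)
p01 = 0.7500, p10 = 0.3200
pi_1 = 0.7009

0.7009


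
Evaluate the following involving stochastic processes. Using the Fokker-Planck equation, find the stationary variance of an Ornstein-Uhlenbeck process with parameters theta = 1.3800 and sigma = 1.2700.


Stationary variance = sigma^2 / (2*theta)
= 1.2700^2 / (2*1.3800)
= 1.6129 / 2.7600
= 0.5844

0.5844


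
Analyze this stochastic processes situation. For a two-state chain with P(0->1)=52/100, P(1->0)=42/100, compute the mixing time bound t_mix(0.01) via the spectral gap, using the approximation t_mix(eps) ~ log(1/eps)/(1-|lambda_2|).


lambda_2 = |1 - p01 - p10| = |1 - 0.5200 - 0.4200| = 0.0600
t_mix ~ log(1/eps)/(1 - |lambda_2|)
= log(100)/(1 - 0.0600) = 4.6052/0.9400
= 4.8991

4.8991


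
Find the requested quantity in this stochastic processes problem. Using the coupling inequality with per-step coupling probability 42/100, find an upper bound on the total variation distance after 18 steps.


TV distance bound <= (1-delta)^n
= (1 - 0.4200)^18
= 0.5800^18
= 5.5170e-05

5.5170e-05


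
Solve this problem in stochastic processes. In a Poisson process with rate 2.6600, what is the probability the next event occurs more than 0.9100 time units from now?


P(X > t) = exp(-lambda * t)
= exp(-2.6600 * 0.9100)
= exp(-2.4206) = 0.0889

0.0889


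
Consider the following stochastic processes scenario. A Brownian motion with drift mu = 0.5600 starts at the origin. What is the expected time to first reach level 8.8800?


Expected first passage time = a/mu
= 8.8800/0.5600
= 15.8571

15.8571


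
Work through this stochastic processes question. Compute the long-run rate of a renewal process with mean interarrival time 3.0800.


Long-run renewal rate = 1/E(X)
= 1/3.0800
= 0.3247

0.3247


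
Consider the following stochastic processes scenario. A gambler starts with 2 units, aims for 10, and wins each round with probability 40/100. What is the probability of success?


Gambler's ruin formula:
r = q/p = 0.6000/0.4000 = 1.5000
P(win) = (1 - r^i)/(1 - r^N)
= (1 - 1.5000^2)/(1 - 1.5000^10)
= 0.0221

0.0221


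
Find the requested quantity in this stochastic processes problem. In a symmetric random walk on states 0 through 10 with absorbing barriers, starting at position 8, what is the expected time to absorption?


For symmetric RW on 0,...,N with absorbing barriers, E(i) = i*(N-i)
E(8) = 8 * 2 = 16

16


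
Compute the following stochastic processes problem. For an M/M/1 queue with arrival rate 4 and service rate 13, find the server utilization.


rho = lambda/mu
= 4/13
= 0.3077

0.3077


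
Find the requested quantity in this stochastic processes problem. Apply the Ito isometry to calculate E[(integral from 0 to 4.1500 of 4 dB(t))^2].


By Ito isometry: E[(int f dB)^2] = int f^2 dt
= 4^2 * 4.1500
= 16 * 4.1500 = 66.4000

66.4000


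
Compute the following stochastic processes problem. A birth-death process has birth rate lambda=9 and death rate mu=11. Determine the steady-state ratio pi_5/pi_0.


For birth-death process, pi_n/pi_0 = (lambda/mu)^n
= (9/11)^5
= 0.3666

0.3666


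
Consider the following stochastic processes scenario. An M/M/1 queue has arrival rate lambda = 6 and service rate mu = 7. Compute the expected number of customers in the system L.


rho = 6/7 = 0.8571
L = rho/(1-rho)
= 0.8571/0.1429
= 6.0000

6.0000


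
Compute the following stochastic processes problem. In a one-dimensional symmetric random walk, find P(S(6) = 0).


P(S(6) = 0) = C(6,3) / 4^3
= 20 / 64
= 0.3125

0.3125


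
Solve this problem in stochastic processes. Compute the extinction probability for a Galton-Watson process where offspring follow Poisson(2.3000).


Since mu = 2.3000 > 1, extinction prob q < 1.
Solve s = exp(mu*(s-1)) iteratively.
q = 0.1376

0.1376


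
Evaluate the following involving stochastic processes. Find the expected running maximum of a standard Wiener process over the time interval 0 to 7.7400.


E(max B(s)) = sqrt(2t/pi)
= sqrt(2*7.7400/pi)
= sqrt(4.9274)
= 2.2198

2.2198


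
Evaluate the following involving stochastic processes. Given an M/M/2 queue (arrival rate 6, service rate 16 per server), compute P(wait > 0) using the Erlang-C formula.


a = lambda/mu = 0.3750
rho = a/c = 0.1875
Erlang-C formula applied:
C(c,a) = 0.0592

0.0592


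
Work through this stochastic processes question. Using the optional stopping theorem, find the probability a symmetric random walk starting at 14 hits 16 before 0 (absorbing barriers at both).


By optional stopping theorem: E(M at tau) = M(0) = 14
P(hit 16)*16 + P(hit 0)*0 = 14
P(hit 16) = (14 - 0)/(16 - 0) = 7/8 = 0.8750

0.8750


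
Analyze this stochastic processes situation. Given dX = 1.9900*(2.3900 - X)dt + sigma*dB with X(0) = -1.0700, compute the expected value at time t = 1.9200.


E[X(t)] = mu + (X(0) - mu)*exp(-theta*t)
= 2.3900 + (-1.0700 - 2.3900)*exp(-1.9900*1.9200)
= 2.3900 + -3.4600 * 0.0219
= 2.3142

2.3142


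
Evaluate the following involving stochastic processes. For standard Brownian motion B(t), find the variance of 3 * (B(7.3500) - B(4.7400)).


Var(alpha*(B(t)-B(s))) = alpha^2 * (t-s)
= 3^2 * (7.3500 - 4.7400)
= 9 * 2.6100
= 23.4900

23.4900


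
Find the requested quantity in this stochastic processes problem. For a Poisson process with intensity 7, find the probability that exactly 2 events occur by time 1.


P(N(t)=k) = (lambda*t)^k * exp(-lambda*t) / k!
lambda*t = 7
= 7^2 * exp(-7) / 2!
= 49 * 9.1188e-04 / 2
= 0.0223

0.0223


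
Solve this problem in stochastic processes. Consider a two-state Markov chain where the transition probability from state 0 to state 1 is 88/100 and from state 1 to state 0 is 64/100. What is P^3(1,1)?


Computing P^3 by matrix multiplication.
P = [[0.1200, 0.8800], [0.6400, 0.3600]]
After raising P to the power 3:
P^3(1,1) = 0.5197

0.5197


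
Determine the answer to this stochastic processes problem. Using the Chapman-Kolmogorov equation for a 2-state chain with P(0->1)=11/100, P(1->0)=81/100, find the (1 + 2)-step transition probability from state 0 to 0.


P^3 = P^1 * P^2
Computing via matrix multiplication of the transition matrix.
Entry (0,0) of P^3 = 0.8805

0.8805


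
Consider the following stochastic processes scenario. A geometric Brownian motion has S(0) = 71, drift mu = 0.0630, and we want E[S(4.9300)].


E[S(t)] = S(0) * exp(mu * t)
= 71 * exp(0.0630 * 4.9300)
= 71 * 1.3642
= 96.8603

96.8603


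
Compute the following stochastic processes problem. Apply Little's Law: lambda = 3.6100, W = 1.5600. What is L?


Little's Law: L = lambda * W
= 3.6100 * 1.5600
= 5.6316

5.6316


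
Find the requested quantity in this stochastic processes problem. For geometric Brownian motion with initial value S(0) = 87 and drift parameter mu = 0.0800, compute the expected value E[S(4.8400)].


E[S(t)] = S(0) * exp(mu * t)
= 87 * exp(0.0800 * 4.8400)
= 87 * 1.4729
= 128.1380

128.1380


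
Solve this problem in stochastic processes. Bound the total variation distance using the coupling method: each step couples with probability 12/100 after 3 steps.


TV distance bound <= (1-delta)^n
= (1 - 0.1200)^3
= 0.8800^3
= 0.6815

0.6815


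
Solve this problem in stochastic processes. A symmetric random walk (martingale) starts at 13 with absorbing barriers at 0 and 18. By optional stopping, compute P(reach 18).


By optional stopping theorem: E(M at tau) = M(0) = 13
P(hit 18)*18 + P(hit 0)*0 = 13
P(hit 18) = (13 - 0)/(18 - 0) = 13/18 = 0.7222

0.7222


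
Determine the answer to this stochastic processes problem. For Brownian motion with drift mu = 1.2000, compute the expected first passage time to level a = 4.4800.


Expected first passage time = a/mu
= 4.4800/1.2000
= 3.7333

3.7333


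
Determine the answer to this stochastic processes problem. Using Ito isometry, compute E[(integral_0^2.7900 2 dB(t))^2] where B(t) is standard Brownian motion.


By Ito isometry: E[(int f dB)^2] = int f^2 dt
= 2^2 * 2.7900
= 4 * 2.7900 = 11.1600

11.1600


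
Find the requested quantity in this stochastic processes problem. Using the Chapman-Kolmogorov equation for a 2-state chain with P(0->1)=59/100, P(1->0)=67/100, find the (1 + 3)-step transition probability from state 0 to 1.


P^4 = P^1 * P^3
Computing via matrix multiplication of the transition matrix.
Entry (0,1) of P^4 = 0.4661

0.4661


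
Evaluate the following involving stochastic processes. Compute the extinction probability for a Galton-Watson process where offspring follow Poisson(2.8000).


Since mu = 2.8000 > 1, extinction prob q < 1.
Solve s = exp(mu*(s-1)) iteratively.
q = 0.0750

0.0750


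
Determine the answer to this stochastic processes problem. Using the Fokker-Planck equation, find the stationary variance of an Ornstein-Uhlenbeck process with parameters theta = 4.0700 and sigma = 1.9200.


Stationary variance = sigma^2 / (2*theta)
= 1.9200^2 / (2*4.0700)
= 3.6864 / 8.1400
= 0.4529

0.4529


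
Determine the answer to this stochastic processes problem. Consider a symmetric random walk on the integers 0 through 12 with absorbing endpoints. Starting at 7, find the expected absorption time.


For symmetric RW on 0,...,N with absorbing barriers, E(i) = i*(N-i)
E(7) = 7 * 5 = 35

35


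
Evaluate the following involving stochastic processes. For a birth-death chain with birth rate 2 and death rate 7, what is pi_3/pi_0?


For birth-death process, pi_n/pi_0 = (lambda/mu)^n
= (2/7)^3
= 0.0233

0.0233


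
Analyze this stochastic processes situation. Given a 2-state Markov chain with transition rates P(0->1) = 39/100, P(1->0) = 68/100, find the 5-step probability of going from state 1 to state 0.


Computing P^5 by matrix multiplication.
P = [[0.6100, 0.3900], [0.6800, 0.3200]]
After raising P to the power 5:
P^5(1,0) = 0.6355

0.6355


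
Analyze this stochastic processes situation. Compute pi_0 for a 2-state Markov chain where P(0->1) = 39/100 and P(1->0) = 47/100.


Stationary distribution: pi_0 = p10/(p01+p10), pi_1 = p01/(p01+p10)
p01 = 0.3900, p10 = 0.4700
pi_0 = 0.5465

0.5465


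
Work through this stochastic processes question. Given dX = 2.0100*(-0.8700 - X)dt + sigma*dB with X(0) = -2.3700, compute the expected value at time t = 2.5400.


E[X(t)] = mu + (X(0) - mu)*exp(-theta*t)
= -0.8700 + (-2.3700 - -0.8700)*exp(-2.0100*2.5400)
= -0.8700 + -1.5000 * 0.0061
= -0.8791

-0.8791


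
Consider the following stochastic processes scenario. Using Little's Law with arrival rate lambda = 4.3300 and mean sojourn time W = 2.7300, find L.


Little's Law: L = lambda * W
= 4.3300 * 2.7300
= 11.8209

11.8209


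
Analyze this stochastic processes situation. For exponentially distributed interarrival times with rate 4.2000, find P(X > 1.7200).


P(X > t) = exp(-lambda * t)
= exp(-4.2000 * 1.7200)
= exp(-7.2240) = 7.2888e-04

7.2888e-04


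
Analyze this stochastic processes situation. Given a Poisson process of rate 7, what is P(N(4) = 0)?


P(N(t)=k) = (lambda*t)^k * exp(-lambda*t) / k!
lambda*t = 28
= 28^0 * exp(-28) / 0!
= 1 * 6.9144e-13 / 1
= 6.9144e-13

6.9144e-13


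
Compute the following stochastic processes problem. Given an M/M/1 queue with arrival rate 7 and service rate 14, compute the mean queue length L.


rho = 7/14 = 0.5000
L = rho/(1-rho)
= 0.5000/0.5000
= 1.0000

1.0000


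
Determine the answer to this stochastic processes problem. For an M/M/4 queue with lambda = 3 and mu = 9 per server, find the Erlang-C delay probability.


a = lambda/mu = 0.3333
rho = a/c = 0.0833
Erlang-C formula applied:
C(c,a) = 4.0209e-04

4.0209e-04


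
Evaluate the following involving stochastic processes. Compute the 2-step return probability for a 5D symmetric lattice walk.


P(return in 2 steps) = P(reverse first step) = 1/(2d)
= 1/10
= 0.1000

0.1000


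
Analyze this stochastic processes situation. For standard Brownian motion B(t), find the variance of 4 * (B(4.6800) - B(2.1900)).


Var(alpha*(B(t)-B(s))) = alpha^2 * (t-s)
= 4^2 * (4.6800 - 2.1900)
= 16 * 2.4900
= 39.8400

39.8400


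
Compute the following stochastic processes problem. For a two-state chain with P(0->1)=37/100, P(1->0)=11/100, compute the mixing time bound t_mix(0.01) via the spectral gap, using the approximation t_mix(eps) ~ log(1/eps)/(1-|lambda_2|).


lambda_2 = |1 - p01 - p10| = |1 - 0.3700 - 0.1100| = 0.5200
t_mix ~ log(1/eps)/(1 - |lambda_2|)
= log(100)/(1 - 0.5200) = 4.6052/0.4800
= 9.5941

9.5941


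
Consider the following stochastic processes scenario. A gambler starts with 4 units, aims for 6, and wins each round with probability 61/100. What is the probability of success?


Gambler's ruin formula:
r = q/p = 0.3900/0.6100 = 0.6393
P(win) = (1 - r^i)/(1 - r^N)
= (1 - 0.6393^4)/(1 - 0.6393^6)
= 0.8940

0.8940


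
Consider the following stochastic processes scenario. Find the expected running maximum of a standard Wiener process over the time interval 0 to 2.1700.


E(max B(s)) = sqrt(2t/pi)
= sqrt(2*2.1700/pi)
= sqrt(1.3815)
= 1.1754

1.1754


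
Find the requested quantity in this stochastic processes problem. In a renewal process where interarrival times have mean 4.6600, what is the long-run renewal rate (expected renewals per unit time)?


Long-run renewal rate = 1/E(X)
= 1/4.6600
= 0.2146

0.2146


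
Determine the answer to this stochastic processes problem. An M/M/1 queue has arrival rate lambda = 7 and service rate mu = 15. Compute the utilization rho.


rho = lambda/mu
= 7/15
= 0.4667

0.4667


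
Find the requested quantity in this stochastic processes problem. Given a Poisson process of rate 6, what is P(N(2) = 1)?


P(N(t)=k) = (lambda*t)^k * exp(-lambda*t) / k!
lambda*t = 12
= 12^1 * exp(-12) / 1!
= 12 * 6.1442e-06 / 1
= 7.3731e-05

7.3731e-05


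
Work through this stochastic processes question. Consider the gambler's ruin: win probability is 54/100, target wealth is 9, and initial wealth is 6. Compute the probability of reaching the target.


Gambler's ruin formula:
r = q/p = 0.4600/0.5400 = 0.8519
P(win) = (1 - r^i)/(1 - r^N)
= (1 - 0.8519^6)/(1 - 0.8519^9)
= 0.8090

0.8090


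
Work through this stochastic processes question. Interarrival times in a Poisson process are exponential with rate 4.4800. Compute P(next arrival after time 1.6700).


P(X > t) = exp(-lambda * t)
= exp(-4.4800 * 1.6700)
= exp(-7.4816) = 5.6336e-04

5.6336e-04


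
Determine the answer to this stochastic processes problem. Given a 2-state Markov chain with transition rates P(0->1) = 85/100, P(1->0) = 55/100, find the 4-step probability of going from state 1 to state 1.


Computing P^4 by matrix multiplication.
P = [[0.1500, 0.8500], [0.5500, 0.4500]]
After raising P to the power 4:
P^4(1,1) = 0.6172

0.6172


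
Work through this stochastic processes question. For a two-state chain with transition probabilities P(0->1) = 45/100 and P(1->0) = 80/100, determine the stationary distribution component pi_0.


Stationary distribution: pi_0 = p10/(p01+p10), pi_1 = p01/(p01+p10)
p01 = 0.4500, p10 = 0.8000
pi_0 = 0.6400

0.6400


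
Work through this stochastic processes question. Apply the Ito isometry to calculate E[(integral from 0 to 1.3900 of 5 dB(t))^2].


By Ito isometry: E[(int f dB)^2] = int f^2 dt
= 5^2 * 1.3900
= 25 * 1.3900 = 34.7500

34.7500


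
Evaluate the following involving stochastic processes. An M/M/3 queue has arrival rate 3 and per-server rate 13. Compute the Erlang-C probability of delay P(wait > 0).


a = lambda/mu = 0.2308
rho = a/c = 0.0769
Erlang-C formula applied:
C(c,a) = 0.0018

0.0018


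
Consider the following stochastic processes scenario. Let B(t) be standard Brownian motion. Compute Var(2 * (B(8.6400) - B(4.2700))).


Var(alpha*(B(t)-B(s))) = alpha^2 * (t-s)
= 2^2 * (8.6400 - 4.2700)
= 4 * 4.3700
= 17.4800

17.4800


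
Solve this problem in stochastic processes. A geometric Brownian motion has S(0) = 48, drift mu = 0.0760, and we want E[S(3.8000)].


E[S(t)] = S(0) * exp(mu * t)
= 48 * exp(0.0760 * 3.8000)
= 48 * 1.3348
= 64.0716

64.0716


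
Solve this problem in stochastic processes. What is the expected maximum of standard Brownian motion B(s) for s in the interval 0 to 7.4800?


E(max B(s)) = sqrt(2t/pi)
= sqrt(2*7.4800/pi)
= sqrt(4.7619)
= 2.1822

2.1822


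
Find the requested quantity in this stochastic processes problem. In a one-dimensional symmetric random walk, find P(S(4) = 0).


P(S(4) = 0) = C(4,2) / 4^2
= 6 / 16
= 0.3750

0.3750


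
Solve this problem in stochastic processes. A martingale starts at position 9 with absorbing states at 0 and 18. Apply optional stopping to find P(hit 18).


By optional stopping theorem: E(M at tau) = M(0) = 9
P(hit 18)*18 + P(hit 0)*0 = 9
P(hit 18) = (9 - 0)/(18 - 0) = 1/2 = 0.5000

0.5000


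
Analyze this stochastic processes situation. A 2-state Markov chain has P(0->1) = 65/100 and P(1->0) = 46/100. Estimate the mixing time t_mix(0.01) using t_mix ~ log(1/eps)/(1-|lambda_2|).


lambda_2 = |1 - p01 - p10| = |1 - 0.6500 - 0.4600| = 0.1100
t_mix ~ log(1/eps)/(1 - |lambda_2|)
= log(100)/(1 - 0.1100) = 4.6052/0.8900
= 5.1743

5.1743


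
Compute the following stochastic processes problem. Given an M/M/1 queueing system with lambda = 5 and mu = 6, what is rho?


rho = lambda/mu
= 5/6
= 0.8333

0.8333


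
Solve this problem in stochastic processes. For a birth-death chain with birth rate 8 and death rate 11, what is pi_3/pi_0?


For birth-death process, pi_n/pi_0 = (lambda/mu)^n
= (8/11)^3
= 0.3847

0.3847


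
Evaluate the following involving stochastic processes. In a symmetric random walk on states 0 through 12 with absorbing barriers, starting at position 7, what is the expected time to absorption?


For symmetric RW on 0,...,N with absorbing barriers, E(i) = i*(N-i)
E(7) = 7 * 5 = 35

35


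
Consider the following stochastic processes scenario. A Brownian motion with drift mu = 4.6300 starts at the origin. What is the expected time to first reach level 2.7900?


Expected first passage time = a/mu
= 2.7900/4.6300
= 0.6026

0.6026


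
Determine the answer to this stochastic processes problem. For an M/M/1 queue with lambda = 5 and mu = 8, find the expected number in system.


rho = 5/8 = 0.6250
L = rho/(1-rho)
= 0.6250/0.3750
= 1.6667

1.6667


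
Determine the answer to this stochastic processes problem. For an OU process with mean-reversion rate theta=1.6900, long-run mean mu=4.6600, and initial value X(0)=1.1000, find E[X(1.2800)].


E[X(t)] = mu + (X(0) - mu)*exp(-theta*t)
= 4.6600 + (1.1000 - 4.6600)*exp(-1.6900*1.2800)
= 4.6600 + -3.5600 * 0.1150
= 4.2508

4.2508


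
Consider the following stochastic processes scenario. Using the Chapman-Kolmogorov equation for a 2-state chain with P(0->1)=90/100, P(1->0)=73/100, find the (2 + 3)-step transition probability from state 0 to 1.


P^5 = P^2 * P^3
Computing via matrix multiplication of the transition matrix.
Entry (0,1) of P^5 = 0.6069

0.6069


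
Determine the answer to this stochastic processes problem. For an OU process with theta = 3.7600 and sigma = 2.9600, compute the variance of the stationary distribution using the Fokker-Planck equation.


Stationary variance = sigma^2 / (2*theta)
= 2.9600^2 / (2*3.7600)
= 8.7616 / 7.5200
= 1.1651

1.1651


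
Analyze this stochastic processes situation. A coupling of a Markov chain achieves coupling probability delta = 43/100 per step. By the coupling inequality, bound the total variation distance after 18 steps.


TV distance bound <= (1-delta)^n
= (1 - 0.4300)^18
= 0.5700^18
= 4.0341e-05

4.0341e-05


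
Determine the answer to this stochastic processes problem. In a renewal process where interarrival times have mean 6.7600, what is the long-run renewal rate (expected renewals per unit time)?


Long-run renewal rate = 1/E(X)
= 1/6.7600
= 0.1479

0.1479


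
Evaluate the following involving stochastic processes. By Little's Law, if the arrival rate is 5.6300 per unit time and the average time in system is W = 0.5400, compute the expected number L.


Little's Law: L = lambda * W
= 5.6300 * 0.5400
= 3.0402

3.0402


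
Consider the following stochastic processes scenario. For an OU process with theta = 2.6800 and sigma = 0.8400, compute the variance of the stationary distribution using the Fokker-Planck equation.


Stationary variance = sigma^2 / (2*theta)
= 0.8400^2 / (2*2.6800)
= 0.7056 / 5.3600
= 0.1316

0.1316


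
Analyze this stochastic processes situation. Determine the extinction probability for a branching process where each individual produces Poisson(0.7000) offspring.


Since mu = 0.7000 <= 1, extinction probability = 1.

1.0000


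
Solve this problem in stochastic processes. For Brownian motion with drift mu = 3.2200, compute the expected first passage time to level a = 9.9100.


Expected first passage time = a/mu
= 9.9100/3.2200
= 3.0776

3.0776


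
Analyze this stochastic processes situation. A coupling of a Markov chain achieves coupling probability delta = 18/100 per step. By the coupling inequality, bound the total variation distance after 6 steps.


TV distance bound <= (1-delta)^n
= (1 - 0.1800)^6
= 0.8200^6
= 0.3040

0.3040


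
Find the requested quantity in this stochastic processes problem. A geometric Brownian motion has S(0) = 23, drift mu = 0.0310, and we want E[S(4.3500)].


E[S(t)] = S(0) * exp(mu * t)
= 23 * exp(0.0310 * 4.3500)
= 23 * 1.1444
= 26.3204

26.3204


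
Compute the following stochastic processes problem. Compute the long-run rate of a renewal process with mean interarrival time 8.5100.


Long-run renewal rate = 1/E(X)
= 1/8.5100
= 0.1175

0.1175


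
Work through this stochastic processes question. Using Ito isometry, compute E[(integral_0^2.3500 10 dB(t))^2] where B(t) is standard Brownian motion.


By Ito isometry: E[(int f dB)^2] = int f^2 dt
= 10^2 * 2.3500
= 100 * 2.3500 = 235.0000

235.0000


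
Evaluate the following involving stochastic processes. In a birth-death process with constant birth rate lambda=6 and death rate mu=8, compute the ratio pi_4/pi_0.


For birth-death process, pi_n/pi_0 = (lambda/mu)^n
= (6/8)^4
= 0.3164

0.3164


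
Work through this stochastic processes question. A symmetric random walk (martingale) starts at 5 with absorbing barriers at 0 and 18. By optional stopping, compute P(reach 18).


By optional stopping theorem: E(M at tau) = M(0) = 5
P(hit 18)*18 + P(hit 0)*0 = 5
P(hit 18) = (5 - 0)/(18 - 0) = 5/18 = 0.2778

0.2778


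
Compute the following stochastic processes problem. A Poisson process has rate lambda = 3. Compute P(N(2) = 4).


P(N(t)=k) = (lambda*t)^k * exp(-lambda*t) / k!
lambda*t = 6
= 6^4 * exp(-6) / 4!
= 1296 * 0.0025 / 24
= 0.1339

0.1339


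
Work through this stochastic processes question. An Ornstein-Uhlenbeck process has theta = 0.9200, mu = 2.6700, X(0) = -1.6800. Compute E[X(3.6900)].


E[X(t)] = mu + (X(0) - mu)*exp(-theta*t)
= 2.6700 + (-1.6800 - 2.6700)*exp(-0.9200*3.6900)
= 2.6700 + -4.3500 * 0.0335
= 2.5241

2.5241


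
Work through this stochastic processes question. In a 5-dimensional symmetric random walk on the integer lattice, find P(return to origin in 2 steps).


P(return in 2 steps) = P(reverse first step) = 1/(2d)
= 1/10
= 0.1000

0.1000


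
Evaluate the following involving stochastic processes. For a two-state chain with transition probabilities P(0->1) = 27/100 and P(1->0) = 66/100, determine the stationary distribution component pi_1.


Stationary distribution: pi_0 = p10/(p01+p10), pi_1 = p01/(p01+p10)
p01 = 0.2700, p10 = 0.6600
pi_1 = 0.2903

0.2903


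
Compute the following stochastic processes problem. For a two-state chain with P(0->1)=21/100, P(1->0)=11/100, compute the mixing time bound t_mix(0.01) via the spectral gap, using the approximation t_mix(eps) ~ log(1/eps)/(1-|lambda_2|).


lambda_2 = |1 - p01 - p10| = |1 - 0.2100 - 0.1100| = 0.6800
t_mix ~ log(1/eps)/(1 - |lambda_2|)
= log(100)/(1 - 0.6800) = 4.6052/0.3200
= 14.3912

14.3912


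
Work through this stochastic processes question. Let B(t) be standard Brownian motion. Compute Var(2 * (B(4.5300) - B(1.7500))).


Var(alpha*(B(t)-B(s))) = alpha^2 * (t-s)
= 2^2 * (4.5300 - 1.7500)
= 4 * 2.7800
= 11.1200

11.1200


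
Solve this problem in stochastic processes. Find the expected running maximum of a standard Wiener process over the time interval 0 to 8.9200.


E(max B(s)) = sqrt(2t/pi)
= sqrt(2*8.9200/pi)
= sqrt(5.6786)
= 2.3830

2.3830


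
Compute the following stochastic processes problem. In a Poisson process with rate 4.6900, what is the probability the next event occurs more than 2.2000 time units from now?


P(X > t) = exp(-lambda * t)
= exp(-4.6900 * 2.2000)
= exp(-10.3180) = 3.3033e-05

3.3033e-05


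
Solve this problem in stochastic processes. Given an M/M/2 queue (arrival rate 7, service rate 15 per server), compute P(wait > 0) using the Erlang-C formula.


a = lambda/mu = 0.4667
rho = a/c = 0.2333
Erlang-C formula applied:
C(c,a) = 0.0883

0.0883


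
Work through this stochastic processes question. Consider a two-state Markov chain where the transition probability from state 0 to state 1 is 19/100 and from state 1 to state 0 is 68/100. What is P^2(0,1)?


Computing P^2 by matrix multiplication.
P = [[0.8100, 0.1900], [0.6800, 0.3200]]
After raising P to the power 2:
P^2(0,1) = 0.2147

0.2147


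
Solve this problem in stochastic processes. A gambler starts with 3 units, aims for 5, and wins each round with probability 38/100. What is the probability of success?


Gambler's ruin formula:
r = q/p = 0.6200/0.3800 = 1.6316
P(win) = (1 - r^i)/(1 - r^N)
= (1 - 1.6316^3)/(1 - 1.6316^5)
= 0.3165

0.3165


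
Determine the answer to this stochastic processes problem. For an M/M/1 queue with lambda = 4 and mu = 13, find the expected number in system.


rho = 4/13 = 0.3077
L = rho/(1-rho)
= 0.3077/0.6923
= 0.4444

0.4444


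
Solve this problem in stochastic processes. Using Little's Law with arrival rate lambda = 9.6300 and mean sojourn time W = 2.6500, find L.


Little's Law: L = lambda * W
= 9.6300 * 2.6500
= 25.5195

25.5195


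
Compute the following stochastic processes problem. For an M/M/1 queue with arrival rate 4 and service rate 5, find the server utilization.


rho = lambda/mu
= 4/5
= 0.8000

0.8000


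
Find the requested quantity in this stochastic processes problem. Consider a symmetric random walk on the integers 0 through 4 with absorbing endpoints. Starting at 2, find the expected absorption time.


For symmetric RW on 0,...,N with absorbing barriers, E(i) = i*(N-i)
E(2) = 2 * 2 = 4

4


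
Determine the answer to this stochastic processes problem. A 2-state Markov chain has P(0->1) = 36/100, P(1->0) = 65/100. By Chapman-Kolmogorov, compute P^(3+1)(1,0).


P^4 = P^3 * P^1
Computing via matrix multiplication of the transition matrix.
Entry (1,0) of P^4 = 0.6436

0.6436


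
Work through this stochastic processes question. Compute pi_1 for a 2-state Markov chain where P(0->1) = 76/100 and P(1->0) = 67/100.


Stationary distribution: pi_0 = p10/(p01+p10), pi_1 = p01/(p01+p10)
p01 = 0.7600, p10 = 0.6700
pi_1 = 0.5315

0.5315


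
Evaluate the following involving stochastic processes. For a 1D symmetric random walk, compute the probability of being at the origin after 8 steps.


P(S(8) = 0) = C(8,4) / 4^4
= 70 / 256
= 0.2734

0.2734


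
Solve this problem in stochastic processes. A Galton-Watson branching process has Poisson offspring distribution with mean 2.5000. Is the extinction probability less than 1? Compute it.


Since mu = 2.5000 > 1, extinction prob q < 1.
Solve s = exp(mu*(s-1)) iteratively.
q = 0.1074

0.1074


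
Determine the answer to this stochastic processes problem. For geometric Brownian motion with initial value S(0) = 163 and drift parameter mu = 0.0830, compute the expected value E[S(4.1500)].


E[S(t)] = S(0) * exp(mu * t)
= 163 * exp(0.0830 * 4.1500)
= 163 * 1.4112
= 230.0278

230.0278
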